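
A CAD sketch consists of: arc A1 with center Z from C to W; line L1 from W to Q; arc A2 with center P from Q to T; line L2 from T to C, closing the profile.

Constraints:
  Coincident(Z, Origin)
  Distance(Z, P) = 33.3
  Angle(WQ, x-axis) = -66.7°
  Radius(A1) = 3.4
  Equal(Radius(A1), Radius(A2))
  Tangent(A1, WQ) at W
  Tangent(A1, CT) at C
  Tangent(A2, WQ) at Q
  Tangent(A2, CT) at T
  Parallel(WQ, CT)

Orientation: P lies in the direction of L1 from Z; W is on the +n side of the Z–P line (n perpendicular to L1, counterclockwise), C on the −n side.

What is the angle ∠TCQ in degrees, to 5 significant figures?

11.541°

The slot axis is L1's direction at -66.7°, so u = (cos -66.7°, sin -66.7°) = (0.39555, -0.91845) and n = (−sin -66.7°, cos -66.7°) = (0.91845, 0.39555). Z is at the origin and P lies 33.3 along u from Z, so P = 33.3·u = (13.172, -30.584). Tangency of A1 to both parallel lines with radius 3.4 puts W and C at Z ± 3.4·n: W = (3.1227, 1.3449), C = (-3.1227, -1.3449). Equal radii place Q and T the same way about P: Q = P + 3.4·n = (16.294, -29.239), T = P − 3.4·n = (10.049, -31.929). Then cos ∠TCQ = CT·CQ / (|CT||CQ|), giving 11.541°.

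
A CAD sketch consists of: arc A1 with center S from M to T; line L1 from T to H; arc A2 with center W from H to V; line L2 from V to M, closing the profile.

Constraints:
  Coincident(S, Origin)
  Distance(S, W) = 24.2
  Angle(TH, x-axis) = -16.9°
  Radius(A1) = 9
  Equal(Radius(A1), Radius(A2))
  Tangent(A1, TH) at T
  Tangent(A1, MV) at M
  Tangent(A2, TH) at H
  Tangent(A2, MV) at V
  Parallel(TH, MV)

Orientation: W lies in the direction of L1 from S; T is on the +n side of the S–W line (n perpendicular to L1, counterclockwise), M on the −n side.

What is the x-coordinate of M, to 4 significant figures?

-2.616

The slot axis is L1's direction at -16.9°, so u = (cos -16.9°, sin -16.9°) = (0.9568, -0.2907) and n = (−sin -16.9°, cos -16.9°) = (0.2907, 0.9568). S is at the origin and W lies 24.2 along u from S, so W = 24.2·u = (23.15, -7.035). Tangency of A1 to both parallel lines with radius 9.0 puts T and M at S ± 9.0·n: T = (2.616, 8.611), M = (-2.616, -8.611). So M.x = -2.616.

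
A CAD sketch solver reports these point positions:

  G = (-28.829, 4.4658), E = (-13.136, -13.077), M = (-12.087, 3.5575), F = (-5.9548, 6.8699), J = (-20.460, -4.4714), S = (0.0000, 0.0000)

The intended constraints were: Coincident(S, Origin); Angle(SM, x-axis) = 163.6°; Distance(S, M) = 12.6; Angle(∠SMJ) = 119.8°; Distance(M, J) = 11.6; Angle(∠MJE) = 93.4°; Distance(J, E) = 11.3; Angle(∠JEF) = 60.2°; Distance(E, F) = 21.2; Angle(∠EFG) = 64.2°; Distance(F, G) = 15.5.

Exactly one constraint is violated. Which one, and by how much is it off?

Distance(F, G) = 15.5 — off by 7.50.

S = (0.00, 0.00) ✓; SM at 163.6° ✓; |SM| = 12.60 ✓; ∠SMJ = 119.8° ✓; |MJ| = 11.60 ✓; ∠MJE = 93.40° ✓; |JE| = 11.30 ✓; ∠JEF = 60.20° ✓; |EF| = 21.20 ✓; ∠EFG = 64.20° ✓; |FG| = 23.00 ✗.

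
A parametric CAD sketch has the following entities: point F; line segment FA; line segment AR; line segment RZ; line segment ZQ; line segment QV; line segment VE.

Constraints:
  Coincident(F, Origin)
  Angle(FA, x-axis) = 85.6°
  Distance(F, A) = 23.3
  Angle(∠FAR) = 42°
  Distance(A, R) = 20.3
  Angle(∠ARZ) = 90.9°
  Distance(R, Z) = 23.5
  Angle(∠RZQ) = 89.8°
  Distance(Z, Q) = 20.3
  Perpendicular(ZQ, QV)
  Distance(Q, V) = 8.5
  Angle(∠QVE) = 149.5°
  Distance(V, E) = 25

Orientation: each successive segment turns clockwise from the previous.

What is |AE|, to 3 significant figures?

14.2

ZQ ⟂ QV, so QV runs at 38.3°; with |QV| = 8.5, V = (-10.1, 13.7). ∠QVE = 149.5° gives VE at 7.80° from the x-axis; with |VE| = 25.0, E = (14.6, 17.1). Then |AE| = |E − A| = 14.2.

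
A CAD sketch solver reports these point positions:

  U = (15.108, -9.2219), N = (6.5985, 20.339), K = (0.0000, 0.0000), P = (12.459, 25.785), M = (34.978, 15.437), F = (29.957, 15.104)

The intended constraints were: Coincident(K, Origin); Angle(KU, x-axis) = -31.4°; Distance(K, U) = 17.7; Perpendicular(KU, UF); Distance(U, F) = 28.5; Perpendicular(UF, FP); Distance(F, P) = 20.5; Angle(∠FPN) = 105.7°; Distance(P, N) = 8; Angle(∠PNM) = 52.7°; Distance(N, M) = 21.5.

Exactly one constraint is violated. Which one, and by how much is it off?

Distance(N, M) = 21.5 — off by 7.30.

K = (0.00, 0.00) ✓; KU at -31.40° ✓; |KU| = 17.70 ✓; ∠(KU, UF) = 90.00° ✓; |UF| = 28.50 ✓; ∠(UF, FP) = 90.00° ✓; |FP| = 20.50 ✓; ∠FPN = 105.7° ✓; |PN| = 8.000 ✓; ∠PNM = 52.70° ✓; |NM| = 28.80 ✗.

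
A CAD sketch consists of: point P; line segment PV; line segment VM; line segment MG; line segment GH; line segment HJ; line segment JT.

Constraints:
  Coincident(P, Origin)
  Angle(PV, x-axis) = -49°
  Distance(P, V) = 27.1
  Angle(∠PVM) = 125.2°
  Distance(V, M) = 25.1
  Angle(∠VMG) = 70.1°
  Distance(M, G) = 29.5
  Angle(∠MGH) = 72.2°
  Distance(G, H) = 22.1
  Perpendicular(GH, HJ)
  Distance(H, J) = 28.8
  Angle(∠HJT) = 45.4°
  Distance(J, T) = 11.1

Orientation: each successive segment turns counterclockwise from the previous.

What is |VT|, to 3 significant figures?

16.8

P is at the origin; PV runs at -49.0° with length 27.1, so V = (17.8, -20.5). ∠PVM = 125.2° gives VM at 5.80° from the x-axis; with |VM| = 25.1, M = (42.8, -17.9). ∠VMG = 70.1° gives MG at 116° from the x-axis; with |MG| = 29.5, G = (30.0, 8.67). ∠MGH = 72.2° gives GH at -136° from the x-axis; with |GH| = 22.1, H = (13.9, -6.55). The perpendicularity gives HJ at right angles to GH, so HJ runs at -46.5°; with |HJ| = 28.8, J = (33.8, -27.4). ∠HJT = 45.4° gives JT at 88.1° from the x-axis; with |JT| = 11.1, T = (34.1, -16.3). Then |VT| = |T − V| = 16.8.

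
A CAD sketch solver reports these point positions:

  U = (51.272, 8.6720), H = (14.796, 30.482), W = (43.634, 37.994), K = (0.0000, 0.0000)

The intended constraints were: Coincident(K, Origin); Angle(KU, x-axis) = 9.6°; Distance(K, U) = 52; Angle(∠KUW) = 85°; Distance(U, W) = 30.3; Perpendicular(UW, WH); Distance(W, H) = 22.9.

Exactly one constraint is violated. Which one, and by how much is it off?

Distance(W, H) = 22.9 — off by 6.90.

K = (0.00, 0.00) ✓; KU at 9.600° ✓; |KU| = 52.00 ✓; ∠KUW = 85.00° ✓; |UW| = 30.30 ✓; ∠(UW, WH) = 90.00° ✓; |WH| = 29.80 ✗.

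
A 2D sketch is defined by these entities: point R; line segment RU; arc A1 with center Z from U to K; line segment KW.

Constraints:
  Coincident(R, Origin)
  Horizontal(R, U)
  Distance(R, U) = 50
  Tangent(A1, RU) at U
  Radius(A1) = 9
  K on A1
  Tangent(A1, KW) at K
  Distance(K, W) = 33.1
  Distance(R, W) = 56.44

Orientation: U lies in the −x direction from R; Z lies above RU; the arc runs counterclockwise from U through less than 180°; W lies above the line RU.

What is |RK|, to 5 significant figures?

41.859

Checks: |ZK| = 9.000 ✓; ∠(ZK, KW) = 90.00° ✓; |KW| = 33.10 ✓; |RW| = 56.44 ✓.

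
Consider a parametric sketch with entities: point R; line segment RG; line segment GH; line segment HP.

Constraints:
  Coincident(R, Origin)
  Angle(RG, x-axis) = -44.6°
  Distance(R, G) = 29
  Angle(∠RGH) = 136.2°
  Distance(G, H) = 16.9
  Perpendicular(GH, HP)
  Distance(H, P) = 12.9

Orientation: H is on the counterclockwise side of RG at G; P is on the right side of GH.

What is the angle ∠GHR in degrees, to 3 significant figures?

27.9°

R is at the origin; RG runs at -44.6° with length 29.0, so G = 29.0·(cos -44.6°, sin -44.6°) = (20.6, -20.4). ∠RGH = 136.2°, so GH runs at -44.6° + (180° − 136.2°) = -0.800° from the x-axis; with |GH| = 16.9, H = G + 16.9·(cos -0.800°, sin -0.800°) = (37.5, -20.6). Then cos ∠GHR = HG·HR / (|HG||HR|), giving 27.9°.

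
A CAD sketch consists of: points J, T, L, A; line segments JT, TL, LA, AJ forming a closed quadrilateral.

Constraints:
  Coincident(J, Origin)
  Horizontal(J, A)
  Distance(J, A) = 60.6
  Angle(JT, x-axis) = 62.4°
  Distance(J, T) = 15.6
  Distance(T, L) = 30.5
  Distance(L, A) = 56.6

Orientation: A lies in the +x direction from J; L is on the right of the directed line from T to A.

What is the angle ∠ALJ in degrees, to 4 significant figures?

94.21°

Checks: |TL| = 30.50 ✓; |LA| = 56.60 ✓.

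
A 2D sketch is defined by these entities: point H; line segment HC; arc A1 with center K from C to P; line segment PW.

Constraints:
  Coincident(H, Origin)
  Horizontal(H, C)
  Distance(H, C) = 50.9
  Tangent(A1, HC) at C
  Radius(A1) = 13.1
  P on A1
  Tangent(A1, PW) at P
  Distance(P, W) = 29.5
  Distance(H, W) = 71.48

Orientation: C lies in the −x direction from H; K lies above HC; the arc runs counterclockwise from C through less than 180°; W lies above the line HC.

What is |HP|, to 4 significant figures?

44.58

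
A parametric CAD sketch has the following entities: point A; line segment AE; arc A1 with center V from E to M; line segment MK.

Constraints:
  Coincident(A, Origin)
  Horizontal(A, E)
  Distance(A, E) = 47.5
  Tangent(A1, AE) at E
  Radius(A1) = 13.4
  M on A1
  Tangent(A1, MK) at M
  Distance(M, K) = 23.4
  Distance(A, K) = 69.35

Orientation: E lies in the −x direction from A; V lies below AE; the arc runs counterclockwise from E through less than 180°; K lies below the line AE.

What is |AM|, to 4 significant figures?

62.64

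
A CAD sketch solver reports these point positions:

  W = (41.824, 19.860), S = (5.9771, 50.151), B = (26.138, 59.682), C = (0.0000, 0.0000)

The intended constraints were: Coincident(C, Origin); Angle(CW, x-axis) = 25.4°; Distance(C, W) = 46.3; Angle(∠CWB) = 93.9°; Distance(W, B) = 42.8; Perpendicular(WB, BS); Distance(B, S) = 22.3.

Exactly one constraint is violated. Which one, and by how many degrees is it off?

Perpendicular(WB, BS) — off by 3.80°.

C = (0.00, 0.00) ✓; CW at 25.40° ✓; |CW| = 46.30 ✓; ∠CWB = 93.90° ✓; |WB| = 42.80 ✓; ∠(WB, BS) = 93.80° ✗; |BS| = 22.30 ✓.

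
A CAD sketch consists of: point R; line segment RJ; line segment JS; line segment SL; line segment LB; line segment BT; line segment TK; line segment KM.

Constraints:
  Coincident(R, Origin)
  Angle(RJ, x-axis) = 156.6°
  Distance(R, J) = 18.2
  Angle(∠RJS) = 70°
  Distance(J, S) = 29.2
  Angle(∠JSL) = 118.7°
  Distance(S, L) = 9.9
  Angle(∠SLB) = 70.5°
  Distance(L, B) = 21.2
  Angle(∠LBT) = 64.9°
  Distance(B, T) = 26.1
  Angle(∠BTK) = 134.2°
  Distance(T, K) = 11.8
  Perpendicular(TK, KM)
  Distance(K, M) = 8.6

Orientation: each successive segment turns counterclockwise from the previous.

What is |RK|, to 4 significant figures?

43.23

∠LBT = 64.9° gives BT at -167.5° from the x-axis; with |BT| = 26.1, T = (-30.91, -12.14). ∠BTK = 134.2° gives TK at -121.7° from the x-axis; with |TK| = 11.8, K = (-37.11, -22.18). Then |RK| = |K − R| = 43.23.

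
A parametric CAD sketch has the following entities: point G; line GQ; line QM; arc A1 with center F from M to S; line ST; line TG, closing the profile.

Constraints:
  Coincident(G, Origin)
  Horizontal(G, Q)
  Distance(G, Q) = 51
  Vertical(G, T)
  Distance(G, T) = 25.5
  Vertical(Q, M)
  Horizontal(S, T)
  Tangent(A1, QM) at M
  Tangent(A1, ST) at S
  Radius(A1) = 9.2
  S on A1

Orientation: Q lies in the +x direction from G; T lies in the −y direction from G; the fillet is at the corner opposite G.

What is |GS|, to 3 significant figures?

49.0

G is at the origin; G and Q share the same y with |GQ| = 51.0 and Q on the +x side, so Q = (51.0, 0.00). G and T share the same x with |GT| = 25.5 and T on the −y side, so T = (0.00, -25.5). The virtual corner opposite G is at (51.0, -25.5). Tangency of A1 to QM means the radius FM is perpendicular to QM and the tangent condition forces FS to be normal to ST, with radius 9.2, so the center F sits 9.2 in from both sides at F = (41.8, -16.3). That places the tangent points at M = (51.0, -16.3) on QM and S = (41.8, -25.5) on ST. Then |GS| = |S − G| = 49.0.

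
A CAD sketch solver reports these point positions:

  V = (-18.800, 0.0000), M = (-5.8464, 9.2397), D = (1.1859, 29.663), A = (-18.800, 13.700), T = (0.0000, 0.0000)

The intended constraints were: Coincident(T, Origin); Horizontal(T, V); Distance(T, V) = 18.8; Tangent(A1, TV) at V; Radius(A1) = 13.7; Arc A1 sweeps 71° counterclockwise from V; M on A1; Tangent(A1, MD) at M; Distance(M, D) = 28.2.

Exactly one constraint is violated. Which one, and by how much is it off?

Distance(M, D) = 28.2 — off by 6.60.

T = (0.00, 0.00) ✓; T.y = 0.00, V.y = 0.00 ✓; |TV| = 18.80 ✓; ∠(AV, VT) = 90.00° ✓; |AV| = 13.70 ✓; bearing(A→M) − bearing(A→V) = 71.00° ✓; |AM| = 13.70 ✓; ∠(AM, MD) = 90.00° ✓; |MD| = 21.60 ✗.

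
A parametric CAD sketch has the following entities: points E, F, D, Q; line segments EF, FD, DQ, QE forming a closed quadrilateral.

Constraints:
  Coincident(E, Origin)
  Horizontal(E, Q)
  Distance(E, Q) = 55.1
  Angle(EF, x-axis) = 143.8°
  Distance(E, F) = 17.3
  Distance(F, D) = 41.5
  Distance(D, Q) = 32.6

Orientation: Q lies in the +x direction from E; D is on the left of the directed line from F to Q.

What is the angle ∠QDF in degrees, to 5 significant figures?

140.53°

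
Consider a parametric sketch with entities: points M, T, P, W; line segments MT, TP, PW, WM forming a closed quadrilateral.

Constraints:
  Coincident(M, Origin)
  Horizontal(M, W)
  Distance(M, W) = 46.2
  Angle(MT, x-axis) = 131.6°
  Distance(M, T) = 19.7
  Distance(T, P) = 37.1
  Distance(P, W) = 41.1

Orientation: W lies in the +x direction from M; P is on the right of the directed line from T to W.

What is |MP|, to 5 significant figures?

17.676

M is at the origin; MW is horizontal with |MW| = 46.2 and W in +x, so W = (46.2, 0). MT runs at 131.6° with |MT| = 19.7, so T = (-13.079, 14.732). P is determined by |TP| = 37.1 and |PW| = 41.1 together: it lies at the intersection of circle(T, 37.1) and circle(W, 41.1). With |TW| = 61.082, the foot of the radical line on TW is 27.981 from T and the perpendicular offset is √(37.1² − 27.981²) = 24.362. Taking the right-of-TW solution: P = (8.2000, -15.659).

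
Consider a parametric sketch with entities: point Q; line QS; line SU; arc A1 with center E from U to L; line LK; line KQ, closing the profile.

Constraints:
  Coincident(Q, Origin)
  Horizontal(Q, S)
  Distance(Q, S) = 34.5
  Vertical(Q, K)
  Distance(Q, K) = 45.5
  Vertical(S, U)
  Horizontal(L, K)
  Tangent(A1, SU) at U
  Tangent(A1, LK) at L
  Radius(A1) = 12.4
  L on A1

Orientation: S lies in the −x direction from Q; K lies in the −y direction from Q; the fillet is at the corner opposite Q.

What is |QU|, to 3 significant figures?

47.8

Q is at the origin; QS is horizontal with |QS| = 34.5 and S on the −x side, so S = (-34.5, 0.00). QK is vertical with |QK| = 45.5 and K on the −y side, so K = (0.00, -45.5). The virtual corner opposite Q is at (-34.5, -45.5). Tangency of A1 to SU means the radius EU is perpendicular to SU and the tangent condition forces EL to be normal to LK, with radius 12.4, so the center E sits 12.4 in from both sides at E = (-22.1, -33.1). That places the tangent points at U = (-34.5, -33.1) on SU and L = (-22.1, -45.5) on LK. Then |QU| = |U − Q| = 47.8.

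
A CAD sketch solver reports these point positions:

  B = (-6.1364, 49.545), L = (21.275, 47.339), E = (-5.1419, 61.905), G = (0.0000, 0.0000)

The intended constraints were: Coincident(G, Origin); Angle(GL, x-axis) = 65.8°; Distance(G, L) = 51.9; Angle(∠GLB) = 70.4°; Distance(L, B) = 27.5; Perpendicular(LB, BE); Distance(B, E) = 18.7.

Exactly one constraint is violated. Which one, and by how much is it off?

Distance(B, E) = 18.7 — off by 6.30.

G = (0.00, 0.00) ✓; GL at 65.80° ✓; |GL| = 51.90 ✓; ∠GLB = 70.40° ✓; |LB| = 27.50 ✓; ∠(LB, BE) = 90.00° ✓; |BE| = 12.40 ✗.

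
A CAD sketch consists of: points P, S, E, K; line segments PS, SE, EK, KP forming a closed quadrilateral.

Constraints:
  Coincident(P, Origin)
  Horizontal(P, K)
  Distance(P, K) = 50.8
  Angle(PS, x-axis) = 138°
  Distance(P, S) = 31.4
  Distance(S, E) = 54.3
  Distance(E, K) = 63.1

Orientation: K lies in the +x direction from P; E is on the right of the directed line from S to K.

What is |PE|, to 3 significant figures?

30.4

Checks: |SE| = 54.30 ✓; |EK| = 63.10 ✓.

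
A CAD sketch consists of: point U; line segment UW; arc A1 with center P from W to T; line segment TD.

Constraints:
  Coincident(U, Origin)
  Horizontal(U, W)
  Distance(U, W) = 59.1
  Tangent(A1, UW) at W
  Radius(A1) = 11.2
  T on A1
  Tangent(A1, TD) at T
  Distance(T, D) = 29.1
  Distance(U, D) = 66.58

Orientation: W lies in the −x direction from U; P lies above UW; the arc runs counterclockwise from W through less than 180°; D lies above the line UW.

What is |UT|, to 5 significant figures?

49.669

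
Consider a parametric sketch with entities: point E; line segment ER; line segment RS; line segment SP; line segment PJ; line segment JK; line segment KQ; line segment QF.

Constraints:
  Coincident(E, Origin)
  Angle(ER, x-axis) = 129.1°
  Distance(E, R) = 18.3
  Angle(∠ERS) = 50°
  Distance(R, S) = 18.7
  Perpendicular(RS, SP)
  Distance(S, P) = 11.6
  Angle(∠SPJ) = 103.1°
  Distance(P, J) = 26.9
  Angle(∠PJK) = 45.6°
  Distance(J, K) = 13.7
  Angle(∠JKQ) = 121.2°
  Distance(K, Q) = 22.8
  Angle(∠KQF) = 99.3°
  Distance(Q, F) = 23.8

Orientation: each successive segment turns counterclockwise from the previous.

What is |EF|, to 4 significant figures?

21.20

E is at the origin; ER runs at 129.1° with length 18.3, so R = (-11.54, 14.20). ∠ERS = 50.0° gives RS at -100.9° from the x-axis; with |RS| = 18.7, S = (-15.08, -4.161). RS is perpendicular to SP, so SP runs at -10.90°; with |SP| = 11.6, P = (-3.687, -6.354). ∠SPJ = 103.1° gives PJ at 66.00° from the x-axis; with |PJ| = 26.9, J = (7.254, 18.22). ∠PJK = 45.6° gives JK at -159.6° from the x-axis; with |JK| = 13.7, K = (-5.586, 13.44). ∠JKQ = 121.2° gives KQ at -100.8° from the x-axis; with |KQ| = 22.8, Q = (-9.859, -8.952). ∠KQF = 99.3° gives QF at -20.10° from the x-axis; with |QF| = 23.8, F = (12.49, -17.13). Then |EF| = |F − E| = 21.20.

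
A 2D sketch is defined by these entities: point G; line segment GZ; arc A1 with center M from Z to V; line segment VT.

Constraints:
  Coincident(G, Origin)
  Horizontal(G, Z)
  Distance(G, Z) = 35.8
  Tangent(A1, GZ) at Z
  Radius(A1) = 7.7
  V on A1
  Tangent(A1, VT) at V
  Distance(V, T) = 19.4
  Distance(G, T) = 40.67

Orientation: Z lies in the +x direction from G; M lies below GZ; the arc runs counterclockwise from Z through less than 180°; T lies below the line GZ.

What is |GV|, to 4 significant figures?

29.34

G is at the origin; G and Z share the same y with |GZ| = 35.8 and Z on the +x side, so Z = (35.80, 0.000). A1 meets GZ tangentially, so MZ is at right angles to GZ, so M = Z + (0, -7.7) = (35.80, -7.700). Since MV ⟂ VT (tangency), |MT| = √(7.7² + 19.4²) = 20.87 regardless of where V sits on A1. So T lies on both circle(G, 40.67) and circle(M, 20.87); the below-GZ intersection is T = (29.79, -27.69). V is the foot of the tangent from T: V = (28.13, -8.359).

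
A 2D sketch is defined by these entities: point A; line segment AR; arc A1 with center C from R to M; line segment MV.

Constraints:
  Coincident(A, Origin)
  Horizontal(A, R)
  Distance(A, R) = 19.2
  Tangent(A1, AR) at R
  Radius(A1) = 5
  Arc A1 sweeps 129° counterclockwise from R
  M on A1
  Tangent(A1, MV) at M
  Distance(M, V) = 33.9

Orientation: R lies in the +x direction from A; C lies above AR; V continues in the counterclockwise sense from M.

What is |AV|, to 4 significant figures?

34.54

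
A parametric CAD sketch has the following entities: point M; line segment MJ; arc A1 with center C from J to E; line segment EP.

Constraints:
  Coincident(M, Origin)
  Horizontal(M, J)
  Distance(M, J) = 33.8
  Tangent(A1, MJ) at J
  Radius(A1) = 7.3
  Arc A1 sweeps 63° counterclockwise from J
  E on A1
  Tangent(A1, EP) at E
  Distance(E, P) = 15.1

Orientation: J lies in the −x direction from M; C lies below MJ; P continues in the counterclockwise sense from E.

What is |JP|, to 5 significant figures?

21.969

M is at the origin; MJ is horizontal with |MJ| = 33.8 and J on the −x side, so J = (-33.800, 0.0000). Tangency of A1 to MJ means the radius CJ is perpendicular to MJ, so C = J + (0, -7.3) = (-33.800, -7.3000). On A1, J sits at bearing 90° from C; a 63° counterclockwise sweep puts E at bearing 153°, so E = C + 7.3·(cos 153°, sin 153°) = (-40.304, -3.9859). The tangent condition forces CE to be normal to EP, so EP runs along (−sin 153°, cos 153°); with |EP| = 15.1, P = (-47.160, -17.440). Then |JP| = |P − J| = 21.969.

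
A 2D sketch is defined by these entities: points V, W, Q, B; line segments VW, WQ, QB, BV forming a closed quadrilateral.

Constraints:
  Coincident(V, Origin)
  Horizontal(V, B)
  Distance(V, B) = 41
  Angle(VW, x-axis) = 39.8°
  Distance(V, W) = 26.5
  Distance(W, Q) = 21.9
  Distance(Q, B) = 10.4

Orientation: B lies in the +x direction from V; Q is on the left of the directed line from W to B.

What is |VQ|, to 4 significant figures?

42.54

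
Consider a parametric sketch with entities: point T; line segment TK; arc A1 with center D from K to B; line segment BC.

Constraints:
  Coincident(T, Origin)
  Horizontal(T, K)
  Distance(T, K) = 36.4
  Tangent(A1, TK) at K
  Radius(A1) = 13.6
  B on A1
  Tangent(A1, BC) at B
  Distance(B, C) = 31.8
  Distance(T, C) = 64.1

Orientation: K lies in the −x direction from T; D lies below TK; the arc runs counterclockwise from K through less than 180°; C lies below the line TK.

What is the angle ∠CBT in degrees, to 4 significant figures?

96.15°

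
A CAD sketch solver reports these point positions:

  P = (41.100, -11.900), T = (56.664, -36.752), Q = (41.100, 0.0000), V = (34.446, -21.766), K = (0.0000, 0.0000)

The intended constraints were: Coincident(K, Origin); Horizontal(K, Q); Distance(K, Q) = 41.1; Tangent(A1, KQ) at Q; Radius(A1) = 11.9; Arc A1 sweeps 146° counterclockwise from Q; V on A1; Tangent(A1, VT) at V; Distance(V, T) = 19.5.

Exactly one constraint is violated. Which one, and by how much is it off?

Distance(V, T) = 19.5 — off by 7.30.

K = (0.00, 0.00) ✓; K.y = 0.00, Q.y = 0.00 ✓; |KQ| = 41.10 ✓; ∠(PQ, QK) = 90.00° ✓; |PQ| = 11.90 ✓; bearing(P→V) − bearing(P→Q) = 146.0° ✓; |PV| = 11.90 ✓; ∠(PV, VT) = 90.00° ✓; |VT| = 26.80 ✗.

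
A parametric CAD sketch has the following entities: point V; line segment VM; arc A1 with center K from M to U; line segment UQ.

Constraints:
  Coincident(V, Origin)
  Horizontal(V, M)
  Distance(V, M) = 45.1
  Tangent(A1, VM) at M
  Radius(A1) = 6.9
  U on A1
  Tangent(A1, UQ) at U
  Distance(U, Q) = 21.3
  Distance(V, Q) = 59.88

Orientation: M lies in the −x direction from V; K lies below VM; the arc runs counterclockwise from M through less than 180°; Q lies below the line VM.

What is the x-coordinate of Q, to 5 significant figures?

-53.012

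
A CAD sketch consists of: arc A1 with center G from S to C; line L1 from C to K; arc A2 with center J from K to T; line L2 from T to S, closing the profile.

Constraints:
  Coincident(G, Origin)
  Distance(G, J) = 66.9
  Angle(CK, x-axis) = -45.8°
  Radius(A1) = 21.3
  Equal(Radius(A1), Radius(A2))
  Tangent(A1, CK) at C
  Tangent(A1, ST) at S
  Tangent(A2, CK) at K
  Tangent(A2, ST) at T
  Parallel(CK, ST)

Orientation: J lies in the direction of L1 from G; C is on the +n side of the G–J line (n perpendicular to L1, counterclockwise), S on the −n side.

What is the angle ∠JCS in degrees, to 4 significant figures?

72.34°

G is at the origin and J lies 66.9 along u from G, so J = 66.9·u = (46.64, -47.96). Tangency of A1 to both parallel lines with radius 21.3 puts C and S at G ± 21.3·n: C = (15.27, 14.85), S = (-15.27, -14.85). Then cos ∠JCS = CJ·CS / (|CJ||CS|), giving 72.34°.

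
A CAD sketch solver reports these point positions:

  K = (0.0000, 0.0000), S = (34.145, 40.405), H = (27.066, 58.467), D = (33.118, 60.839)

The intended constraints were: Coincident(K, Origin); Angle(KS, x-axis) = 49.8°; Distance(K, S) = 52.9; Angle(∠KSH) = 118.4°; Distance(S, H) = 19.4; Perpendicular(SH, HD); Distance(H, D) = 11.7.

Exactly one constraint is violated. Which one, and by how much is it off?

Distance(H, D) = 11.7 — off by 5.20.

K = (0.00, 0.00) ✓; KS at 49.80° ✓; |KS| = 52.90 ✓; ∠KSH = 118.4° ✓; |SH| = 19.40 ✓; ∠(SH, HD) = 90.00° ✓; |HD| = 6.500 ✗.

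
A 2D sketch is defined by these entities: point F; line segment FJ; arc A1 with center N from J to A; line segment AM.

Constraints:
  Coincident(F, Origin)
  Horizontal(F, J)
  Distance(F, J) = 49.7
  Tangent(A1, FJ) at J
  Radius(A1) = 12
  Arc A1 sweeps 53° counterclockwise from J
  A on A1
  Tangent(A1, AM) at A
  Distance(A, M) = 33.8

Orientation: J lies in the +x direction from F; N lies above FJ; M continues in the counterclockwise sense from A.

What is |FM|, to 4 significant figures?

85.73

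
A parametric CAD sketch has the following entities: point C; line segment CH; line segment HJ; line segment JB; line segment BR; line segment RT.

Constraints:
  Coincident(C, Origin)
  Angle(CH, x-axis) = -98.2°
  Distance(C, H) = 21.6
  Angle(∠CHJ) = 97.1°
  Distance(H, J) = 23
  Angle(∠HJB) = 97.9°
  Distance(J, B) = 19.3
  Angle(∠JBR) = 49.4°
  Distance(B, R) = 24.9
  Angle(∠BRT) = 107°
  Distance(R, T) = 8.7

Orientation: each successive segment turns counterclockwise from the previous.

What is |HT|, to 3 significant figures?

7.56

C is at the origin; CH runs at -98.2° with length 21.6, so H = (-3.08, -21.4). ∠CHJ = 97.1° gives HJ at -15.3° from the x-axis; with |HJ| = 23.0, J = (19.1, -27.4). ∠HJB = 97.9° gives JB at 66.8° from the x-axis; with |JB| = 19.3, B = (26.7, -9.71). ∠JBR = 49.4° gives BR at -163° from the x-axis; with |BR| = 24.9, R = (2.95, -17.2). ∠BRT = 107.0° gives RT at -89.6° from the x-axis; with |RT| = 8.7, T = (3.01, -25.9). Then |HT| = |T − H| = 7.56.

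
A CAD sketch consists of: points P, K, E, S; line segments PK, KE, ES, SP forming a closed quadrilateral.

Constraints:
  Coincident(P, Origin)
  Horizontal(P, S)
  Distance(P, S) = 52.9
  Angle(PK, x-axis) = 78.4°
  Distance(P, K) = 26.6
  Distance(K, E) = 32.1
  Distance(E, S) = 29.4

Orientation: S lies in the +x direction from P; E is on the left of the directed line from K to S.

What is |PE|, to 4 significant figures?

45.01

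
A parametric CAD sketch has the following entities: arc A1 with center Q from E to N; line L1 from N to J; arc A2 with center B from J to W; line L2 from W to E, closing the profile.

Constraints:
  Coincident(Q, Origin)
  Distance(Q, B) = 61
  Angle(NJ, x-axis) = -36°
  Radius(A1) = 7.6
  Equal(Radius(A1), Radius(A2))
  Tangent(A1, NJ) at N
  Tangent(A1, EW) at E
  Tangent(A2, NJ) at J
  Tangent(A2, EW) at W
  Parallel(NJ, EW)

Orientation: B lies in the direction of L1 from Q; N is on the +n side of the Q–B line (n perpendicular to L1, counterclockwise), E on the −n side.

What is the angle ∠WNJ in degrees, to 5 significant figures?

13.992°

The slot axis is L1's direction at -36.0°, so u = (cos -36.0°, sin -36.0°) = (0.80902, -0.58779) and n = (−sin -36.0°, cos -36.0°) = (0.58779, 0.80902). Q is at the origin and B lies 61.0 along u from Q, so B = 61.0·u = (49.350, -35.855). Tangency of A1 to both parallel lines with radius 7.6 puts N and E at Q ± 7.6·n: N = (4.4672, 6.1485), E = (-4.4672, -6.1485). Equal radii place J and W the same way about B: J = B + 7.6·n = (53.817, -29.706), W = B − 7.6·n = (44.883, -42.003). Then cos ∠WNJ = NW·NJ / (|NW||NJ|), giving 13.992°.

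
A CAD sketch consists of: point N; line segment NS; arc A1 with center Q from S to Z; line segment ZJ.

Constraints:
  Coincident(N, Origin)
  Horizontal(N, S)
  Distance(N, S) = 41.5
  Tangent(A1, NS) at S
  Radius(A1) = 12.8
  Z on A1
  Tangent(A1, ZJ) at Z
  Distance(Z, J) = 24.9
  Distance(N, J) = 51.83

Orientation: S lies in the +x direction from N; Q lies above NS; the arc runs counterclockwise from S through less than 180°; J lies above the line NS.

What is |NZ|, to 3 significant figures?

55.2

N is at the origin; NS is horizontal with |NS| = 41.5 and S on the +x side, so S = (41.5, 0.00). Tangency of A1 to NS means the radius QS is perpendicular to NS, so Q = S + (0, 12.8) = (41.5, 12.8). Since QZ ⟂ ZJ (tangency), |QJ| = √(12.8² + 24.9²) = 28.0 regardless of where Z sits on A1. So J lies on both circle(N, 51.83) and circle(Q, 28.0); the above-NS intersection is J = (33.4, 39.6). Z is the foot of the tangent from J: Z = (50.7, 21.7).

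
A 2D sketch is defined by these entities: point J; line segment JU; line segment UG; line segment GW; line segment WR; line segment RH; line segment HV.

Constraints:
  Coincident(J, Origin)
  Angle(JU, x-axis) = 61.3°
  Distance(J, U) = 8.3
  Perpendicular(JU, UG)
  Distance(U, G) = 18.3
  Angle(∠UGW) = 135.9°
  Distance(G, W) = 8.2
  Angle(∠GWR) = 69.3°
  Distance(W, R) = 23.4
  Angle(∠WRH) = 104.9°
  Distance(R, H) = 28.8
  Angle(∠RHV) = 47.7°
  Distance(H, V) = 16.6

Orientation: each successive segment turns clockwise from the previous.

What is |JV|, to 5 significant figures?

14.062

∠WRH = 104.9° gives RH at 101.40° from the x-axis; with |RH| = 28.8, H = (-6.5864, 20.319). ∠RHV = 47.7° gives HV at -30.900° from the x-axis; with |HV| = 16.6, V = (7.6574, 11.795). Then |JV| = |V − J| = 14.062.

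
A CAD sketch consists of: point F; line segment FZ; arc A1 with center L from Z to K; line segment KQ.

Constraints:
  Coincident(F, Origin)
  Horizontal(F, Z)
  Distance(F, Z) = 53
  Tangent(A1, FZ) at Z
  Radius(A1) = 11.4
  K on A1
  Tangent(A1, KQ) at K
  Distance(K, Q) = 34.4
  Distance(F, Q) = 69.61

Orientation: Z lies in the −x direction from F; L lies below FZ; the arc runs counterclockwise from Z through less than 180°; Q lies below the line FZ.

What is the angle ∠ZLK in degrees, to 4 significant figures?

111.8°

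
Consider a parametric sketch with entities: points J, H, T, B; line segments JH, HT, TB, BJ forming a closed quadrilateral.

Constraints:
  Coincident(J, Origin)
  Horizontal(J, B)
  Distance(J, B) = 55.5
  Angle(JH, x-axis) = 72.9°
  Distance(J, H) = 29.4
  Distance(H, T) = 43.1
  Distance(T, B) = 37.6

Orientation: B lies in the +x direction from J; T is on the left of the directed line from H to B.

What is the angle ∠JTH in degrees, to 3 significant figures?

24.0°

Checks: |HT| = 43.10 ✓; |TB| = 37.60 ✓.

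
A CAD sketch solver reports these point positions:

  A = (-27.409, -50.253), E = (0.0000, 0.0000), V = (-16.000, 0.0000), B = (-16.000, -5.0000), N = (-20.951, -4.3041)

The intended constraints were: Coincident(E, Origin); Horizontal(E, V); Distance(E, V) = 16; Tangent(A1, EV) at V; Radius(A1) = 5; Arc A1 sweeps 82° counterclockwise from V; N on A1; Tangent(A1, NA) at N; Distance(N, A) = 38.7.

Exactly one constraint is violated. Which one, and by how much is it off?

Distance(N, A) = 38.7 — off by 7.70.

E = (0.00, 0.00) ✓; E.y = 0.00, V.y = 0.00 ✓; |EV| = 16.00 ✓; ∠(BV, VE) = 90.00° ✓; |BV| = 5.000 ✓; bearing(B→N) − bearing(B→V) = 82.00° ✓; |BN| = 5.000 ✓; ∠(BN, NA) = 90.00° ✓; |NA| = 46.40 ✗.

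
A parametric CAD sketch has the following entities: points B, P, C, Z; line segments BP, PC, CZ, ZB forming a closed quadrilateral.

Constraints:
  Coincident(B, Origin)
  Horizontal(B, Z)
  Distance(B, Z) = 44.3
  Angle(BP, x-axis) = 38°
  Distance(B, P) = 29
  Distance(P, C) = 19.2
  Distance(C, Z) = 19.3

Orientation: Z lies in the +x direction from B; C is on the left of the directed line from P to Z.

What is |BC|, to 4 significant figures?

46.17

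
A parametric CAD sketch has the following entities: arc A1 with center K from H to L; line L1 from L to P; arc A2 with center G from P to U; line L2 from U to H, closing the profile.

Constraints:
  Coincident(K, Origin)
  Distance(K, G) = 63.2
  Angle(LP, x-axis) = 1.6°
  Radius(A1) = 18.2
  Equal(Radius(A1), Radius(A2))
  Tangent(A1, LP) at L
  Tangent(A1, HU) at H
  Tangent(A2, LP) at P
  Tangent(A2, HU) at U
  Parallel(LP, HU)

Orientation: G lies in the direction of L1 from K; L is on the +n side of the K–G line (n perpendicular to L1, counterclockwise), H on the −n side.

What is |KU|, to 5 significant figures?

65.768

The slot axis is L1's direction at 1.6°, so u = (cos 1.6°, sin 1.6°) = (0.99961, 0.027922) and n = (−sin 1.6°, cos 1.6°) = (-0.027922, 0.99961). K is at the origin and G lies 63.2 along u from K, so G = 63.2·u = (63.175, 1.7646). Tangency of A1 to both parallel lines with radius 18.2 puts L and H at K ± 18.2·n: L = (-0.50817, 18.193), H = (0.50817, -18.193). Equal radii place P and U the same way about G: P = G + 18.2·n = (62.667, 19.958), U = G − 18.2·n = (63.684, -16.428). Then |KU| = |U − K| = 65.768.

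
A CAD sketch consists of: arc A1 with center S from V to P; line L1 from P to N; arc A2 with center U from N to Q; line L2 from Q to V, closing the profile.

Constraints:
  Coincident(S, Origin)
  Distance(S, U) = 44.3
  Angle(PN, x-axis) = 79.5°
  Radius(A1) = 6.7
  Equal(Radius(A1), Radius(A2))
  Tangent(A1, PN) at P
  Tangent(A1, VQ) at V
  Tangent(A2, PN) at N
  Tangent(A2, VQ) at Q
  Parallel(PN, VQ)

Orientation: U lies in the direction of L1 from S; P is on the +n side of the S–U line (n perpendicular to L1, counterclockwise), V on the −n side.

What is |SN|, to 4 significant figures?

44.80

Tangency of A1 to both parallel lines with radius 6.7 puts P and V at S ± 6.7·n: P = (-6.588, 1.221), V = (6.588, -1.221). Equal radii place N and Q the same way about U: N = U + 6.7·n = (1.485, 44.78), Q = U − 6.7·n = (14.66, 42.34). Then |SN| = |N − S| = 44.80.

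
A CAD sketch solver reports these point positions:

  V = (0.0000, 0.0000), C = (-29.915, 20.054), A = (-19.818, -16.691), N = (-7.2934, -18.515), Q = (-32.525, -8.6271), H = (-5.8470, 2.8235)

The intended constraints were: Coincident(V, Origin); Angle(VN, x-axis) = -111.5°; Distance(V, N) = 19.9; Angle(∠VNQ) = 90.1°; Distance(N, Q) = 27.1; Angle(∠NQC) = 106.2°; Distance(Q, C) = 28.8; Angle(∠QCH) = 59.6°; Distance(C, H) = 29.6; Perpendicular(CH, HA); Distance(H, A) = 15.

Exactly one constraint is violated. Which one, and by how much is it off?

Distance(H, A) = 15 — off by 9.00.

V = (0.00, 0.00) ✓; VN at -111.5° ✓; |VN| = 19.90 ✓; ∠VNQ = 90.10° ✓; |NQ| = 27.10 ✓; ∠NQC = 106.2° ✓; |QC| = 28.80 ✓; ∠QCH = 59.60° ✓; |CH| = 29.60 ✓; ∠(CH, HA) = 90.00° ✓; |HA| = 24.00 ✗.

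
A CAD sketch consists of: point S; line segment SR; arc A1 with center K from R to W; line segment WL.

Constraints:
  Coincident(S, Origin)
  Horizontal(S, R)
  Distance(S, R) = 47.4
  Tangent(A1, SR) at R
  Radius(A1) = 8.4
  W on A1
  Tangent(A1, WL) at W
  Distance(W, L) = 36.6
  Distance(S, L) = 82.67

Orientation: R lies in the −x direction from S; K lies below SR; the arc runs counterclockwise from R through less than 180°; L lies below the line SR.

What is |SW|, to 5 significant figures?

54.281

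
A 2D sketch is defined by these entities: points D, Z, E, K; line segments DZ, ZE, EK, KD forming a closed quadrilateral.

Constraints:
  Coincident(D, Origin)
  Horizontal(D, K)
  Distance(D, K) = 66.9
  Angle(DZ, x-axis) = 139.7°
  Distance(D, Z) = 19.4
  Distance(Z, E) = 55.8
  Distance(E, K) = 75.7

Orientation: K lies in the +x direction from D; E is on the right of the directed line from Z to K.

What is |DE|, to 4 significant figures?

40.48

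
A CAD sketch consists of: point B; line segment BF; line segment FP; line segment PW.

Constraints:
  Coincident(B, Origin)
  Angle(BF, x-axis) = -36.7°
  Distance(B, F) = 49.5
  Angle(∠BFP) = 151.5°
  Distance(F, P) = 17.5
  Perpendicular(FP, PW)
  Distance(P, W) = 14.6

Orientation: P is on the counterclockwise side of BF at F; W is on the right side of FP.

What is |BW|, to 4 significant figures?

71.99

B is at the origin; BF runs at -36.7° with length 49.5, so F = 49.5·(cos -36.7°, sin -36.7°) = (39.69, -29.58). ∠BFP = 151.5°, so FP runs at -36.7° + (180° − 151.5°) = -8.200° from the x-axis; with |FP| = 17.5, P = F + 17.5·(cos -8.200°, sin -8.200°) = (57.01, -32.08). FP ⟂ PW; with |PW| = 14.6 on the right of FP, W = P + 14.6·(-0.1426, -0.9898) = (54.93, -46.53). Then |BW| = |W − B| = 71.99.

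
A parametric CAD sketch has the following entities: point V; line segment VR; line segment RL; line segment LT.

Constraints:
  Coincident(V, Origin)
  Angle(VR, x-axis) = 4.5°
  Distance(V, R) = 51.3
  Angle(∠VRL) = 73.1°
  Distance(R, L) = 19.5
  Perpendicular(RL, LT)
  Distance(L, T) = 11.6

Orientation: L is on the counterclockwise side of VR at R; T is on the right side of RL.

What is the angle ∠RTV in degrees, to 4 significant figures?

54.93°

V is at the origin; VR runs at 4.5° with length 51.3, so R = 51.3·(cos 4.5°, sin 4.5°) = (51.14, 4.025). ∠VRL = 73.1°, so RL runs at 4.5° + (180° − 73.1°) = 111.4° from the x-axis; with |RL| = 19.5, L = R + 19.5·(cos 111.4°, sin 111.4°) = (44.03, 22.18). The perpendicularity gives LT at right angles to RL; with |LT| = 11.6 on the right of RL, T = L + 11.6·(0.9311, 0.3649) = (54.83, 26.41). Then cos ∠RTV = TR·TV / (|TR||TV|), giving 54.93°.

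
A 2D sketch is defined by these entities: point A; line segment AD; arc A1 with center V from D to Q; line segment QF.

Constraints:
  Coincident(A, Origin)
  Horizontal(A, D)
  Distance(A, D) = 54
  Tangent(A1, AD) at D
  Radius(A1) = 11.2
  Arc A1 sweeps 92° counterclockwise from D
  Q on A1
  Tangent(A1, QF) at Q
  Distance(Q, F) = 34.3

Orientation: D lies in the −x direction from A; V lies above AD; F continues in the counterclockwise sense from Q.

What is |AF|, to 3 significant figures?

63.6

On A1, D sits at bearing -90° from V; a 92° counterclockwise sweep puts Q at bearing 2°, so Q = V + 11.2·(cos 2°, sin 2°) = (-42.8, 11.6). The tangent condition forces VQ to be normal to QF, so QF runs along (−sin 2°, cos 2°); with |QF| = 34.3, F = (-44.0, 45.9). Then |AF| = |F − A| = 63.6.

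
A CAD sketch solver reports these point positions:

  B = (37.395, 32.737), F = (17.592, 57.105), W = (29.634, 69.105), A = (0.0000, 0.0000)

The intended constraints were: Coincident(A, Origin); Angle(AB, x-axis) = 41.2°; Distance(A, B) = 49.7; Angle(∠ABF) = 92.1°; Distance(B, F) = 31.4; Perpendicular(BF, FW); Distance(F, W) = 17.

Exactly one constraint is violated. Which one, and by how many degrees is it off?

Perpendicular(BF, FW) — off by 5.80°.

A = (0.00, 0.00) ✓; AB at 41.20° ✓; |AB| = 49.70 ✓; ∠ABF = 92.10° ✓; |BF| = 31.40 ✓; ∠(BF, FW) = 84.20° ✗; |FW| = 17.00 ✓.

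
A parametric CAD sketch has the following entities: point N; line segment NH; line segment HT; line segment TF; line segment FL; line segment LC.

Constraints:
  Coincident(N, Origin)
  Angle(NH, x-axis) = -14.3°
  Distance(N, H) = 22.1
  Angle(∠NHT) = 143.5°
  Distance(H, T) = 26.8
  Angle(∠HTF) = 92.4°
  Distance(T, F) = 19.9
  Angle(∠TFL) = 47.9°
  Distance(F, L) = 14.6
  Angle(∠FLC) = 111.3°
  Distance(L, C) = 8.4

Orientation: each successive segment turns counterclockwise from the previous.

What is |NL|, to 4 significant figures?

34.26

N is at the origin; NH runs at -14.3° with length 22.1, so H = (21.42, -5.459). ∠NHT = 143.5° gives HT at 22.20° from the x-axis; with |HT| = 26.8, T = (46.23, 4.667). ∠HTF = 92.4° gives TF at 109.8° from the x-axis; with |TF| = 19.9, F = (39.49, 23.39). ∠TFL = 47.9° gives FL at -118.1° from the x-axis; with |FL| = 14.6, L = (32.61, 10.51). Then |NL| = |L − N| = 34.26.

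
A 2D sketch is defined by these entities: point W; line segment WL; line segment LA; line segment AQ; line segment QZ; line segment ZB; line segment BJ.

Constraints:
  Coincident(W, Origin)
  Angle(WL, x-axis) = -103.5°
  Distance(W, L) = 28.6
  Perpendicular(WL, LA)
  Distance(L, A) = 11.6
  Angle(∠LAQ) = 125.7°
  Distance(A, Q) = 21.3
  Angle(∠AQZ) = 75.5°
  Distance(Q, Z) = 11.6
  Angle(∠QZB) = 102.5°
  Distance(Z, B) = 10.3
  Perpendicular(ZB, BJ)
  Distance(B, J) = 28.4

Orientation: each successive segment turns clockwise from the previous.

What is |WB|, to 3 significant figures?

17.4

∠AQZ = 75.5° gives QZ at 7.70° from the x-axis; with |QZ| = 11.6, Z = (-14.5, -3.83). ∠QZB = 102.5° gives ZB at -69.8° from the x-axis; with |ZB| = 10.3, B = (-11.0, -13.5). Then |WB| = |B − W| = 17.4.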